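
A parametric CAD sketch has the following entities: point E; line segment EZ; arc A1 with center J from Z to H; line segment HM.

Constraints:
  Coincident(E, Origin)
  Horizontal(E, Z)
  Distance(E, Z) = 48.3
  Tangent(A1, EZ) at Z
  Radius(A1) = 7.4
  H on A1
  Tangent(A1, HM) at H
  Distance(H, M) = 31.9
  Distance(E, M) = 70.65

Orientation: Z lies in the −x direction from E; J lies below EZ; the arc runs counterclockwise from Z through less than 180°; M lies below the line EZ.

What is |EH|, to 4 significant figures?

56.03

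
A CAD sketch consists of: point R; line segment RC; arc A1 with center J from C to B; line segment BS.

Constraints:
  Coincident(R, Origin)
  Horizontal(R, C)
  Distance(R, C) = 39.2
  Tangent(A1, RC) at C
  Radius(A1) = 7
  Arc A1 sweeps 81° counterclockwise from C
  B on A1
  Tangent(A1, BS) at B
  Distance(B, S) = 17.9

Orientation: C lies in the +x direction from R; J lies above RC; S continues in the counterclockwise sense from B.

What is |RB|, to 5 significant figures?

46.490

R is at the origin; RC is horizontal with |RC| = 39.2 and C on the +x side, so C = (39.200, 0.0000). Since A1 is tangent to RC there, JC ⟂ RC, so J = C + (0, 7) = (39.200, 7.0000). On A1, C sits at bearing -90° from J; an 81° counterclockwise sweep puts B at bearing -9°, so B = J + 7.0·(cos -9°, sin -9°) = (46.114, 5.9050). Then |RB| = |B − R| = 46.490.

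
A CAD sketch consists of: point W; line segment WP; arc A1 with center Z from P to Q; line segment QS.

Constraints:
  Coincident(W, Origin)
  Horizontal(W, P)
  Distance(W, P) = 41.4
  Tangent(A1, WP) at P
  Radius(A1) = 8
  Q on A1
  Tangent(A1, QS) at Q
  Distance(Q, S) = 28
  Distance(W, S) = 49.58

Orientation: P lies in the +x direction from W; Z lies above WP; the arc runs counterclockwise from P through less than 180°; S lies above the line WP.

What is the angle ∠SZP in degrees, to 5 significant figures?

165.15°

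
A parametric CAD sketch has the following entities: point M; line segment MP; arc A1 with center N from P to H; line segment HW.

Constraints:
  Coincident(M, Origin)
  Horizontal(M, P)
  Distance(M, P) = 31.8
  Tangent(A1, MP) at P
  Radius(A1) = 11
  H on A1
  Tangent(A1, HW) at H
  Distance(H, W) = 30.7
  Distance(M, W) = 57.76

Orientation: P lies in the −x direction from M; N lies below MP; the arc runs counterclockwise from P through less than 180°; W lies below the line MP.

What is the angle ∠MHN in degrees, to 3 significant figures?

8.75°

M is at the origin; MP is horizontal with |MP| = 31.8 and P on the −x side, so P = (-31.8, 0.00). The tangent condition forces NP to be normal to MP, so N = P + (0, -11) = (-31.8, -11.0). Since NH ⟂ HW (tangency), |NW| = √(11.0² + 30.7²) = 32.6 regardless of where H sits on A1. So W lies on both circle(M, 57.76) and circle(N, 32.6); the below-MP intersection is W = (-38.7, -42.9). H is the foot of the tangent from W: H = (-42.7, -12.4).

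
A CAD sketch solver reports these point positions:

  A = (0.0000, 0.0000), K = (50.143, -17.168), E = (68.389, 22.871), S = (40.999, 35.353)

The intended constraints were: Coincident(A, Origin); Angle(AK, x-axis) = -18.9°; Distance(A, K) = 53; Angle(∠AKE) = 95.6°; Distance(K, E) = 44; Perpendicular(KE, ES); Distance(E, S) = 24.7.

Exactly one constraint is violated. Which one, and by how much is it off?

Distance(E, S) = 24.7 — off by 5.40.

A = (0.00, 0.00) ✓; AK at -18.90° ✓; |AK| = 53.00 ✓; ∠AKE = 95.60° ✓; |KE| = 44.00 ✓; ∠(KE, ES) = 90.00° ✓; |ES| = 30.10 ✗.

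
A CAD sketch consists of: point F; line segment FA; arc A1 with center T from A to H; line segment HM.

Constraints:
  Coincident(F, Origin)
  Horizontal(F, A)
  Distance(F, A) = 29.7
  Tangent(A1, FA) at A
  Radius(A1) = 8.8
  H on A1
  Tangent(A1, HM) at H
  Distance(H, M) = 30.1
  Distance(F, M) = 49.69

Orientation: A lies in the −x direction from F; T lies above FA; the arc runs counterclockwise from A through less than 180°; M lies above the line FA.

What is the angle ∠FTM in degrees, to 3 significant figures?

106°

Checks: F.y = 0.00, A.y = 0.00 ✓; |TH| = 8.800 ✓; ∠(TH, HM) = 90.00° ✓; |HM| = 30.10 ✓; |FM| = 49.69 ✓.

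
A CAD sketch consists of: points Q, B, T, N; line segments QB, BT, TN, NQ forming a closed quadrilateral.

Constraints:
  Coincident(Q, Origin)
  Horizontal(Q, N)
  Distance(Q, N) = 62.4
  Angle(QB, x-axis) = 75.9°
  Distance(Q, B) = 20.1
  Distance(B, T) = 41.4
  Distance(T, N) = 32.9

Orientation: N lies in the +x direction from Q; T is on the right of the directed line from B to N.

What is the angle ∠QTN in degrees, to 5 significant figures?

137.91°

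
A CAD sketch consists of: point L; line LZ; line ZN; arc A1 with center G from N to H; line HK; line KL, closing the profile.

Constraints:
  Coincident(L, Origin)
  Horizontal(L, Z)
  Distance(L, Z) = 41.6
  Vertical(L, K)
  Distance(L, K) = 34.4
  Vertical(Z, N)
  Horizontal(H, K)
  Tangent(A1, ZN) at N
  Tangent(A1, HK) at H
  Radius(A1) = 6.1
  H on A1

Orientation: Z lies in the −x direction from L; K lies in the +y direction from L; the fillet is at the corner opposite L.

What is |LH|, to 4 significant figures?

49.43

The virtual corner opposite L is at (-41.60, 34.40). The tangent condition forces GN to be normal to ZN and since A1 is tangent to HK there, GH ⟂ HK, with radius 6.1, so the center G sits 6.1 in from both sides at G = (-35.50, 28.30). That places the tangent points at N = (-41.60, 28.30) on ZN and H = (-35.50, 34.40) on HK. Then |LH| = |H − L| = 49.43.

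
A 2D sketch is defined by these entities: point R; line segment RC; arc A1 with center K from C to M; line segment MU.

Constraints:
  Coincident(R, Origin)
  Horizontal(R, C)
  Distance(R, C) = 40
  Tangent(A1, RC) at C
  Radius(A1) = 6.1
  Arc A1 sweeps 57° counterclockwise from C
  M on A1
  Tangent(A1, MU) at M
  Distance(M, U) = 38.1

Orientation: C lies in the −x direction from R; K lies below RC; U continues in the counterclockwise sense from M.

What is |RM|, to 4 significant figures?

45.20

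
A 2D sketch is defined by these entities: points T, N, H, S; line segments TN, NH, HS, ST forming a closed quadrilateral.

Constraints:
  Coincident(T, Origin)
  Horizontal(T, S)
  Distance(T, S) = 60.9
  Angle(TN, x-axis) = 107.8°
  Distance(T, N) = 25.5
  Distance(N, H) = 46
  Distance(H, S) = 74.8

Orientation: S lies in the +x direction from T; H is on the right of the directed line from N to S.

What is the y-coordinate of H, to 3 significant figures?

-21.6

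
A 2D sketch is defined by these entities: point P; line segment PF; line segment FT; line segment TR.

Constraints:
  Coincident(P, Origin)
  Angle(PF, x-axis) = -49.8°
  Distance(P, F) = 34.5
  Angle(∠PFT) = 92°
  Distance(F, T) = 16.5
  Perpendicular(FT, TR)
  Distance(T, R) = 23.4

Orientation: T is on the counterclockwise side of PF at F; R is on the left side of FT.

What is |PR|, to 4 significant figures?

20.88

P is at the origin; PF runs at -49.8° with length 34.5, so F = 34.5·(cos -49.8°, sin -49.8°) = (22.27, -26.35). ∠PFT = 92.0°, so FT runs at -49.8° + (180° − 92.0°) = 38.20° from the x-axis; with |FT| = 16.5, T = F + 16.5·(cos 38.20°, sin 38.20°) = (35.23, -16.15). FT ⟂ TR; with |TR| = 23.4 on the left of FT, R = T + 23.4·(-0.6184, 0.7859) = (20.76, 2.242). Then |PR| = |R − P| = 20.88.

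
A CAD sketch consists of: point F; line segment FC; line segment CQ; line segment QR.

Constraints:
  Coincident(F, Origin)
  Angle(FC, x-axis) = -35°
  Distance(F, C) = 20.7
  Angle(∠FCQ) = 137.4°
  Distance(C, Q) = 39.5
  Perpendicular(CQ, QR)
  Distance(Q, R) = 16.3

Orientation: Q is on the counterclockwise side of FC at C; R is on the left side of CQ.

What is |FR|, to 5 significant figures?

54.785

∠FCQ = 137.4°, so CQ runs at -35.0° + (180° − 137.4°) = 7.6000° from the x-axis; with |CQ| = 39.5, Q = C + 39.5·(cos 7.6000°, sin 7.6000°) = (56.109, -6.6489). The perpendicularity gives QR at right angles to CQ; with |QR| = 16.3 on the left of CQ, R = Q + 16.3·(-0.13226, 0.99122) = (53.954, 9.5079). Then |FR| = |R − F| = 54.785.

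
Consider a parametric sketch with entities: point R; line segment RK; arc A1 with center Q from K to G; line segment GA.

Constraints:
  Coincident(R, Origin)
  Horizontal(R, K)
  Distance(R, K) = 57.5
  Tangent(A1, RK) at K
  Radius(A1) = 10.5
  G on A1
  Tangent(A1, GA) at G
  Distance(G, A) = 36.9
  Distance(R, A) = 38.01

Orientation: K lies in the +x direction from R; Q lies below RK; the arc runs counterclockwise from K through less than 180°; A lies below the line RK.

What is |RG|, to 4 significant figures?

50.12

Checks: ∠(QK, KR) = 90.00° ✓; |QK| = 10.50 ✓; |QG| = 10.50 ✓; ∠(QG, GA) = 90.00° ✓; |GA| = 36.90 ✓; |RA| = 38.01 ✓.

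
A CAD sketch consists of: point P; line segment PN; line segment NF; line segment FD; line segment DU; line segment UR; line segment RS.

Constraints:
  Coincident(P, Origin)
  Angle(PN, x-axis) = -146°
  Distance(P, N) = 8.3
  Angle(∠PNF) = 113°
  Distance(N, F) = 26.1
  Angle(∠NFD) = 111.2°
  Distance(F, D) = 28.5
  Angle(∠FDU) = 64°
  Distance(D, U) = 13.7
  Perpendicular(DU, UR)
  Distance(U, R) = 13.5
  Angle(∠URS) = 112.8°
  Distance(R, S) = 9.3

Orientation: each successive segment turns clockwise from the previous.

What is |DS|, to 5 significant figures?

17.856

P is at the origin; PN runs at -146.0° with length 8.3, so N = (-6.8810, -4.6413). ∠PNF = 113.0° gives NF at 147.00° from the x-axis; with |NF| = 26.1, F = (-28.770, 9.5738). ∠NFD = 111.2° gives FD at 78.200° from the x-axis; with |FD| = 28.5, D = (-22.942, 37.471). ∠FDU = 64.0° gives DU at -37.800° from the x-axis; with |DU| = 13.7, U = (-12.117, 29.075). DU is perpendicular to UR, so UR runs at -127.80°; with |UR| = 13.5, R = (-20.391, 18.408). ∠URS = 112.8° gives RS at 165.00° from the x-axis; with |RS| = 9.3, S = (-29.374, 20.815). Then |DS| = |S − D| = 17.856.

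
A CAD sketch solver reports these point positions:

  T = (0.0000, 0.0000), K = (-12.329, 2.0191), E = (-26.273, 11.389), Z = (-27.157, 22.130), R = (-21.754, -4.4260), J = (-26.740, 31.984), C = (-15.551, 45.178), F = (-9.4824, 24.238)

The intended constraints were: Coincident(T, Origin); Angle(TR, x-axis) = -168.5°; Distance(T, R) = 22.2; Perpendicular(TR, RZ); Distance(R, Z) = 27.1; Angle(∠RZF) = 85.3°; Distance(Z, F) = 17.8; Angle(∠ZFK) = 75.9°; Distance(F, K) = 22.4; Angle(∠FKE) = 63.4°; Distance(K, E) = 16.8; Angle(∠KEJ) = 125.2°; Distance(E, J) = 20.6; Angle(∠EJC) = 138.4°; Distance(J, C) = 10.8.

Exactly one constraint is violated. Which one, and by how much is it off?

Distance(J, C) = 10.8 — off by 6.50.

T = (0.00, 0.00) ✓; TR at -168.5° ✓; |TR| = 22.20 ✓; ∠(TR, RZ) = 90.00° ✓; |RZ| = 27.10 ✓; ∠RZF = 85.30° ✓; |ZF| = 17.80 ✓; ∠ZFK = 75.90° ✓; |FK| = 22.40 ✓; ∠FKE = 63.40° ✓; |KE| = 16.80 ✓; ∠KEJ = 125.2° ✓; |EJ| = 20.60 ✓; ∠EJC = 138.4° ✓; |JC| = 17.30 ✗.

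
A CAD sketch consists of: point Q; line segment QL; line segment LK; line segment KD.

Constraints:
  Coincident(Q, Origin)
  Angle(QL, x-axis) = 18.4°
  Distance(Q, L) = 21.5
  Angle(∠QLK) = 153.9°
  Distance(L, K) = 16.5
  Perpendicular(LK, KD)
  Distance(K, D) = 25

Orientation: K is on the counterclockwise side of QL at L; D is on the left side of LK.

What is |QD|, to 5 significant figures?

39.035

Q is at the origin; QL runs at 18.4° with length 21.5, so L = 21.5·(cos 18.4°, sin 18.4°) = (20.401, 6.7865). ∠QLK = 153.9°, so LK runs at 18.4° + (180° − 153.9°) = 44.500° from the x-axis; with |LK| = 16.5, K = L + 16.5·(cos 44.500°, sin 44.500°) = (32.169, 18.351). LK is perpendicular to KD; with |KD| = 25.0 on the left of LK, D = K + 25.0·(-0.70091, 0.71325) = (14.647, 36.183). Then |QD| = |D − Q| = 39.035.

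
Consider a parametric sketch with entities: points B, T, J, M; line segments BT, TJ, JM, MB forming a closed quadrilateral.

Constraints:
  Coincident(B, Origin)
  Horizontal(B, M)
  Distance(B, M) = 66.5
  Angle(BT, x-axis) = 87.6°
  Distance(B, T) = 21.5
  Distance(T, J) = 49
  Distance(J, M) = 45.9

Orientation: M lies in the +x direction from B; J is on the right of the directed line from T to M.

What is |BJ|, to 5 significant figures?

33.010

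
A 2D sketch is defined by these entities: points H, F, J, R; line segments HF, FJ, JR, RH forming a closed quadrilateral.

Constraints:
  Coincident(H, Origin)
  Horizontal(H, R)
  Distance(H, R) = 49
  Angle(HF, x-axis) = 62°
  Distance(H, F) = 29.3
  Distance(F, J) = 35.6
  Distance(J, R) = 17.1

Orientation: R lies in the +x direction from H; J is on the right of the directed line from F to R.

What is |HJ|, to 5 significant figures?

32.776

Checks: |FJ| = 35.60 ✓; |JR| = 17.10 ✓.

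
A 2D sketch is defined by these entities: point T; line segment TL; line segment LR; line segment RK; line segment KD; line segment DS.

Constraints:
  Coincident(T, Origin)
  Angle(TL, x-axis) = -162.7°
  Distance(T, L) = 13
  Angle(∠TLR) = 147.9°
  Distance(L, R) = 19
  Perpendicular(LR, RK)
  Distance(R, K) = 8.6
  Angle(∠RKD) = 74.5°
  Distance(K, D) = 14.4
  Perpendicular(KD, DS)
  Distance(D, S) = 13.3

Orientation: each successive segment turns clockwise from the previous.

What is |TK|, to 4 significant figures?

30.06

T is at the origin; TL runs at -162.7° with length 13.0, so L = (-12.41, -3.866). ∠TLR = 147.9° gives LR at 165.2° from the x-axis; with |LR| = 19.0, R = (-30.78, 0.9876). The perpendicularity gives RK at right angles to LR, so RK runs at 75.20°; with |RK| = 8.6, K = (-28.58, 9.302). Then |TK| = |K − T| = 30.06.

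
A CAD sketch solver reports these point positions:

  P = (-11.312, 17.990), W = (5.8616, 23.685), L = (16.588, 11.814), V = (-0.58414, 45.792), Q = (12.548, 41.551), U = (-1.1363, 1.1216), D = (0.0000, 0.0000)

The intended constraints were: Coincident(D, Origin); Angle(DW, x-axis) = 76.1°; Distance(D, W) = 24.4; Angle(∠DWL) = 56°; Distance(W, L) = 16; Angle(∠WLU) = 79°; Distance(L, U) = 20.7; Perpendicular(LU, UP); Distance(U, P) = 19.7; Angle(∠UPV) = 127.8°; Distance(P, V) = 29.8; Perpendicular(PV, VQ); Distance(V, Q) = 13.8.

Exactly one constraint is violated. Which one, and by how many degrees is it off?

Perpendicular(PV, VQ) — off by 3.20°.

D = (0.00, 0.00) ✓; DW at 76.10° ✓; |DW| = 24.40 ✓; ∠DWL = 56.00° ✓; |WL| = 16.00 ✓; ∠WLU = 79.00° ✓; |LU| = 20.70 ✓; ∠(LU, UP) = 90.00° ✓; |UP| = 19.70 ✓; ∠UPV = 127.8° ✓; |PV| = 29.80 ✓; ∠(PV, VQ) = 86.80° ✗; |VQ| = 13.80 ✓.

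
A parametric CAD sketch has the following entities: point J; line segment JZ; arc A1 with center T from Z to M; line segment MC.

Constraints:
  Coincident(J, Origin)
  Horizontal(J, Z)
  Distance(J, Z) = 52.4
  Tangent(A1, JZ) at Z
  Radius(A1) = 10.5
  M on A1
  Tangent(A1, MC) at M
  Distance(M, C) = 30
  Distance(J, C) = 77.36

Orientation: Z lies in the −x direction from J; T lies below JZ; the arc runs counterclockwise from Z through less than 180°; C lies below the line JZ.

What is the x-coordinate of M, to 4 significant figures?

-62.80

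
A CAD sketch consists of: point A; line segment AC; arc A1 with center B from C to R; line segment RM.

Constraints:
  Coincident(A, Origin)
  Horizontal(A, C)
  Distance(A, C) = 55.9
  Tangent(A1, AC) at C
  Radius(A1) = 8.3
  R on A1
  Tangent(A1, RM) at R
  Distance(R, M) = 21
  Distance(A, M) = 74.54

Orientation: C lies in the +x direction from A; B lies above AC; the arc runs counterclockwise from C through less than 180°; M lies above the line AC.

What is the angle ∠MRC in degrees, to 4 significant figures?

143.3°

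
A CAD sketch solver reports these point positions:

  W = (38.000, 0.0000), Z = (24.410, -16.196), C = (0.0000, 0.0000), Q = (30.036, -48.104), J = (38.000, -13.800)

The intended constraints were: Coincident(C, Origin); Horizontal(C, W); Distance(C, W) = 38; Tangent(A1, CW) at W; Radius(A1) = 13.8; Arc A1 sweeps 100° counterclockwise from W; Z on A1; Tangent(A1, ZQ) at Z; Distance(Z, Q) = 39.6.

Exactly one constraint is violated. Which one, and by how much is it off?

Distance(Z, Q) = 39.6 — off by 7.20.

C = (0.00, 0.00) ✓; C.y = 0.00, W.y = 0.00 ✓; |CW| = 38.00 ✓; ∠(JW, WC) = 90.00° ✓; |JW| = 13.80 ✓; bearing(J→Z) − bearing(J→W) = 100.0° ✓; |JZ| = 13.80 ✓; ∠(JZ, ZQ) = 90.00° ✓; |ZQ| = 32.40 ✗.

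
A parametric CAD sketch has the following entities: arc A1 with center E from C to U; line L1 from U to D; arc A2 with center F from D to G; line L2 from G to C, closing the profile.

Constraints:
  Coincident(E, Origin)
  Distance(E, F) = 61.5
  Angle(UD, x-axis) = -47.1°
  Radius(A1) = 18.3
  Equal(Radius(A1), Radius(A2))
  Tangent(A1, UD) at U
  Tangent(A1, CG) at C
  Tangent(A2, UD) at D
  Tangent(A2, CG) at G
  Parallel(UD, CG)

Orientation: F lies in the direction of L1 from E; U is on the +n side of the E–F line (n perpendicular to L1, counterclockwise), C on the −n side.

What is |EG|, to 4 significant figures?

64.16

The slot axis is L1's direction at -47.1°, so u = (cos -47.1°, sin -47.1°) = (0.6807, -0.7325) and n = (−sin -47.1°, cos -47.1°) = (0.7325, 0.6807). E is at the origin and F lies 61.5 along u from E, so F = 61.5·u = (41.86, -45.05). Tangency of A1 to both parallel lines with radius 18.3 puts U and C at E ± 18.3·n: U = (13.41, 12.46), C = (-13.41, -12.46). Equal radii place D and G the same way about F: D = F + 18.3·n = (55.27, -32.59), G = F − 18.3·n = (28.46, -57.51). Then |EG| = |G − E| = 64.16.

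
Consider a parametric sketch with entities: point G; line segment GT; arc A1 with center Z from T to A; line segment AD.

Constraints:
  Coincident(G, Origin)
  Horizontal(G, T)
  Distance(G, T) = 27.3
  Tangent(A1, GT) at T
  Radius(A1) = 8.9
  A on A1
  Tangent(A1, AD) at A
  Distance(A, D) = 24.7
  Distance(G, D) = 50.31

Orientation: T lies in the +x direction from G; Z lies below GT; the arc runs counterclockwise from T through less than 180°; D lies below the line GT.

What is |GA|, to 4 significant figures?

25.80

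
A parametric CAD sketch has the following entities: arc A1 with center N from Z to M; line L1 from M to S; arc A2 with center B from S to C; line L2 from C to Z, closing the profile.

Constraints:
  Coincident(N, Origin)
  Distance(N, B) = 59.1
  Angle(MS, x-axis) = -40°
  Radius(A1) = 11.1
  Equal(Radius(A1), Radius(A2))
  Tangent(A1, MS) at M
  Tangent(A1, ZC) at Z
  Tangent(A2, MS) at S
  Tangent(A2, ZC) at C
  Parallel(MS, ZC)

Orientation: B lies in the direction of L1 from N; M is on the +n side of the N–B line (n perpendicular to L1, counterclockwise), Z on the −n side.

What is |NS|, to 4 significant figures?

60.13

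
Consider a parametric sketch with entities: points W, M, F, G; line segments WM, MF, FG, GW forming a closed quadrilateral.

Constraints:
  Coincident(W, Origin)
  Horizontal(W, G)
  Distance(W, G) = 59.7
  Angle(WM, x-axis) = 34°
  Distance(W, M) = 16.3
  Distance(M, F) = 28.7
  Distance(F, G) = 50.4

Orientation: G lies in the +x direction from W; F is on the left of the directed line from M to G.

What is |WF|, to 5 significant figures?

43.167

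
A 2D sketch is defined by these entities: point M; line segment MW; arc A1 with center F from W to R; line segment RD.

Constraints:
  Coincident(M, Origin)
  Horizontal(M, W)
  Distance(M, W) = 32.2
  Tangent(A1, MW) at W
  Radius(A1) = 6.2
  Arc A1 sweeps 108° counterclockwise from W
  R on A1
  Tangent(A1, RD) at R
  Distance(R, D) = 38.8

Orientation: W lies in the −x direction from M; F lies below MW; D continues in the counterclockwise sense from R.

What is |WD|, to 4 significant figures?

45.43

M is at the origin; M and W share the same y with |MW| = 32.2 and W on the −x side, so W = (-32.20, 0.000). The tangent condition forces FW to be normal to MW, so F = W + (0, -6.2) = (-32.20, -6.200). On A1, W sits at bearing 90° from F; a 108° counterclockwise sweep puts R at bearing 198°, so R = F + 6.2·(cos 198°, sin 198°) = (-38.10, -8.116). The tangent condition forces FR to be normal to RD, so RD runs along (−sin 198°, cos 198°); with |RD| = 38.8, D = (-26.11, -45.02). Then |WD| = |D − W| = 45.43.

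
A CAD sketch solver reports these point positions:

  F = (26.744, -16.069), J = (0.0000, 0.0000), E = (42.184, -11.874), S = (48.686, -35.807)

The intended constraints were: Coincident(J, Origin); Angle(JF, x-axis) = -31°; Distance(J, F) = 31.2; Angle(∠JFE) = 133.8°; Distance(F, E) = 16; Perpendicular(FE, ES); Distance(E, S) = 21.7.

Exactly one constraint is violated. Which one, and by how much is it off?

Distance(E, S) = 21.7 — off by 3.10.

J = (0.00, 0.00) ✓; JF at -31.00° ✓; |JF| = 31.20 ✓; ∠JFE = 133.8° ✓; |FE| = 16.00 ✓; ∠(FE, ES) = 90.00° ✓; |ES| = 24.80 ✗.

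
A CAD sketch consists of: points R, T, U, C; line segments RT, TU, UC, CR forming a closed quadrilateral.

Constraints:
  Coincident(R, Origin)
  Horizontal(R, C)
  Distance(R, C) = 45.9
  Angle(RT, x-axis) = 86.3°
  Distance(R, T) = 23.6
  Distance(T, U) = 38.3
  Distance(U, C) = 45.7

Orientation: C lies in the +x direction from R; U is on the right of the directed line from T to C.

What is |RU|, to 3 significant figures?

15.0

R is at the origin; RC is horizontal with |RC| = 45.9 and C in +x, so C = (45.9, 0). RT runs at 86.3° with |RT| = 23.6, so T = (1.52, 23.6). U is determined by |TU| = 38.3 and |UC| = 45.7 together: it lies at the intersection of circle(T, 38.3) and circle(C, 45.7). With |TC| = 50.2, the foot of the radical line on TC is 18.9 from T and the perpendicular offset is √(38.3² − 18.9²) = 33.3. Taking the right-of-TC solution: U = (2.64, -14.7).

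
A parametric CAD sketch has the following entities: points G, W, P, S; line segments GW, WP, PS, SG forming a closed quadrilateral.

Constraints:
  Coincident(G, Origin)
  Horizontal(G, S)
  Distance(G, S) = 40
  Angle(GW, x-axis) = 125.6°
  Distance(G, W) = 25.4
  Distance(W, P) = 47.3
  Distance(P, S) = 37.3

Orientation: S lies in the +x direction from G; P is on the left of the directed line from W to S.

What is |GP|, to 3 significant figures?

46.8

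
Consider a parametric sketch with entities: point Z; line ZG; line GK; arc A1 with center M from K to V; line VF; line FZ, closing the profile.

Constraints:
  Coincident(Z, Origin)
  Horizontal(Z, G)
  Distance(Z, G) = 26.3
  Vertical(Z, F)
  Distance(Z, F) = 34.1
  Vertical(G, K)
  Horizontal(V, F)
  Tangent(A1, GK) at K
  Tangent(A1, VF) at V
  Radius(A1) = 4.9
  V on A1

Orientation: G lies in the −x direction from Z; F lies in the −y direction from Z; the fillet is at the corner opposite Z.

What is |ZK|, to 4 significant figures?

39.30

Z is at the origin; ZG is horizontal with |ZG| = 26.3 and G on the −x side, so G = (-26.30, 0.000). ZF is vertical with |ZF| = 34.1 and F on the −y side, so F = (0.000, -34.10). The virtual corner opposite Z is at (-26.30, -34.10). A1 meets GK tangentially, so MK is at right angles to GK and since A1 is tangent to VF there, MV ⟂ VF, with radius 4.9, so the center M sits 4.9 in from both sides at M = (-21.40, -29.20). That places the tangent points at K = (-26.30, -29.20) on GK and V = (-21.40, -34.10) on VF. Then |ZK| = |K − Z| = 39.30.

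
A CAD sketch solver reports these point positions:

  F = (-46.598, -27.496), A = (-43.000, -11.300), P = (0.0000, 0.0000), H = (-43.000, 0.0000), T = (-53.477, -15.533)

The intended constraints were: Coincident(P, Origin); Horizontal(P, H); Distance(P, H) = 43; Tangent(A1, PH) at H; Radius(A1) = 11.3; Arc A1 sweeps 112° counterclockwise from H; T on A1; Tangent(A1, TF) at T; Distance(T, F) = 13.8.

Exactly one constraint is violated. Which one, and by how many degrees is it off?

Tangent(A1, TF) at T — off by 7.90°.

P = (0.00, 0.00) ✓; P.y = 0.00, H.y = 0.00 ✓; |PH| = 43.00 ✓; ∠(AH, HP) = 90.00° ✓; |AH| = 11.30 ✓; bearing(A→T) − bearing(A→H) = 112.0° ✓; |AT| = 11.30 ✓; ∠(AT, TF) = 82.10° ✗; |TF| = 13.80 ✓.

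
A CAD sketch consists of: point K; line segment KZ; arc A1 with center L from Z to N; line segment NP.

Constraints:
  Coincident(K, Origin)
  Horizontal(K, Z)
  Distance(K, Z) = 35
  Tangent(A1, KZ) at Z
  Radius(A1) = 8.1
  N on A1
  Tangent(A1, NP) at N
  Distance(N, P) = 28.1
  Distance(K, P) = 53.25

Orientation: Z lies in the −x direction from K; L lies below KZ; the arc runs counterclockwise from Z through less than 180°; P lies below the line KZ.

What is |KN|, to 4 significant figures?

44.02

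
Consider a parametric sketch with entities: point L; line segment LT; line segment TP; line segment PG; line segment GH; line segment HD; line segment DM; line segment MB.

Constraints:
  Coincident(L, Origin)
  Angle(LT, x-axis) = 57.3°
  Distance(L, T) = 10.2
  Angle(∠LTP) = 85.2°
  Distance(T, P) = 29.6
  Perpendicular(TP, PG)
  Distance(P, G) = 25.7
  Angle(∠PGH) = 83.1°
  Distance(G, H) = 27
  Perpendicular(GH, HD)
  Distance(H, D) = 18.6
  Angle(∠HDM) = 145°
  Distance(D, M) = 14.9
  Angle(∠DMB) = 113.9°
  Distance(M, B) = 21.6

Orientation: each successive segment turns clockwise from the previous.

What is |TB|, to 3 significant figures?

35.5

L is at the origin; LT runs at 57.3° with length 10.2, so T = (5.51, 8.58). ∠LTP = 85.2° gives TP at -37.5° from the x-axis; with |TP| = 29.6, P = (29.0, -9.44). The perpendicularity gives PG at right angles to TP, so PG runs at -128°; with |PG| = 25.7, G = (13.3, -29.8). ∠PGH = 83.1° gives GH at 136° from the x-axis; with |GH| = 27.0, H = (-5.94, -10.9). The perpendicularity gives HD at right angles to GH, so HD runs at 45.6°; with |HD| = 18.6, D = (7.07, 2.35). ∠HDM = 145.0° gives DM at 10.6° from the x-axis; with |DM| = 14.9, M = (21.7, 5.10). ∠DMB = 113.9° gives MB at -55.5° from the x-axis; with |MB| = 21.6, B = (34.0, -12.7). Then |TB| = |B − T| = 35.5.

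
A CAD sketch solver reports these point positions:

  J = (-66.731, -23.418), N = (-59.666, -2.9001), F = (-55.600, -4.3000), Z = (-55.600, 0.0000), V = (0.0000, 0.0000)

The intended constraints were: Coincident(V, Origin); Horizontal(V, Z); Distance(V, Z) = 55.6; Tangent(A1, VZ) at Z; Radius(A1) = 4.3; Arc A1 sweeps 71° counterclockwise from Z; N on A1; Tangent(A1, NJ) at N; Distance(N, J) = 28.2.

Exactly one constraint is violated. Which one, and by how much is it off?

Distance(N, J) = 28.2 — off by 6.50.

V = (0.00, 0.00) ✓; V.y = 0.00, Z.y = 0.00 ✓; |VZ| = 55.60 ✓; ∠(FZ, ZV) = 90.00° ✓; |FZ| = 4.300 ✓; bearing(F→N) − bearing(F→Z) = 71.00° ✓; |FN| = 4.300 ✓; ∠(FN, NJ) = 90.00° ✓; |NJ| = 21.70 ✗.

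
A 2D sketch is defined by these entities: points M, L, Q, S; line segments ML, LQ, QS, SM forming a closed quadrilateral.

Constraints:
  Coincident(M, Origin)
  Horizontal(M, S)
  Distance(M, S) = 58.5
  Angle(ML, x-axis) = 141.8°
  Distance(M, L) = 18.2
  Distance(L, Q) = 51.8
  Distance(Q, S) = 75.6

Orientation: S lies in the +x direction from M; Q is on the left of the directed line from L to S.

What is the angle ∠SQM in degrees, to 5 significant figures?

49.809°

Checks: |LQ| = 51.80 ✓; |QS| = 75.60 ✓.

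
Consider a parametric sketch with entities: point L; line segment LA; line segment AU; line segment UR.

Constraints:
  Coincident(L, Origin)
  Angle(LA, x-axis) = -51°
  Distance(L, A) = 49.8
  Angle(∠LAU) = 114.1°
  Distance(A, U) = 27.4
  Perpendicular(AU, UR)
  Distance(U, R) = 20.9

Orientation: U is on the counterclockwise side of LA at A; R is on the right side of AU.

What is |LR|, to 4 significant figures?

81.74

∠LAU = 114.1°, so AU runs at -51.0° + (180° − 114.1°) = 14.90° from the x-axis; with |AU| = 27.4, U = A + 27.4·(cos 14.90°, sin 14.90°) = (57.82, -31.66). AU ⟂ UR; with |UR| = 20.9 on the right of AU, R = U + 20.9·(0.2571, -0.9664) = (63.19, -51.85). Then |LR| = |R − L| = 81.74.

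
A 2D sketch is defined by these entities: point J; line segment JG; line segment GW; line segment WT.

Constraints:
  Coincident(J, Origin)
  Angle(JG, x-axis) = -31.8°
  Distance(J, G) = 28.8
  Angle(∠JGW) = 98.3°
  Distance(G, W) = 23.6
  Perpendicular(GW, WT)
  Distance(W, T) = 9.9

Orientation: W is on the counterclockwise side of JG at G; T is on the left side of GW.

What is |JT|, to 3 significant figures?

33.4

J is at the origin; JG runs at -31.8° with length 28.8, so G = 28.8·(cos -31.8°, sin -31.8°) = (24.5, -15.2). ∠JGW = 98.3°, so GW runs at -31.8° + (180° − 98.3°) = 49.9° from the x-axis; with |GW| = 23.6, W = G + 23.6·(cos 49.9°, sin 49.9°) = (39.7, 2.88). GW ⟂ WT; with |WT| = 9.9 on the left of GW, T = W + 9.9·(-0.765, 0.644) = (32.1, 9.25). Then |JT| = |T − J| = 33.4.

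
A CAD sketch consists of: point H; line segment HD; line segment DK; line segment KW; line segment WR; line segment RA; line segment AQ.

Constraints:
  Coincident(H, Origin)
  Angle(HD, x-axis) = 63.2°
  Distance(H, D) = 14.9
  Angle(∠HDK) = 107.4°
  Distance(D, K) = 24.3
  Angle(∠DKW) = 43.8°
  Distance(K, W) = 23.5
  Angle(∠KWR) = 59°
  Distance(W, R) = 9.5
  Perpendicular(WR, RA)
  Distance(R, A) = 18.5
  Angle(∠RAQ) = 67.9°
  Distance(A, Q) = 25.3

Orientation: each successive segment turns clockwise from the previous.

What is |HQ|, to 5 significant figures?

27.300

H is at the origin; HD runs at 63.2° with length 14.9, so D = (6.7181, 13.300). ∠HDK = 107.4° gives DK at -9.4000° from the x-axis; with |DK| = 24.3, K = (30.692, 9.3307). ∠DKW = 43.8° gives KW at -145.60° from the x-axis; with |KW| = 23.5, W = (11.302, -3.9460). ∠KWR = 59.0° gives WR at 93.400° from the x-axis; with |WR| = 9.5, R = (10.738, 5.5373). WR is perpendicular to RA, so RA runs at 3.4000°; with |RA| = 18.5, A = (29.206, 6.6344). ∠RAQ = 67.9° gives AQ at -108.70° from the x-axis; with |AQ| = 25.3, Q = (21.094, -17.330). Then |HQ| = |Q − H| = 27.300.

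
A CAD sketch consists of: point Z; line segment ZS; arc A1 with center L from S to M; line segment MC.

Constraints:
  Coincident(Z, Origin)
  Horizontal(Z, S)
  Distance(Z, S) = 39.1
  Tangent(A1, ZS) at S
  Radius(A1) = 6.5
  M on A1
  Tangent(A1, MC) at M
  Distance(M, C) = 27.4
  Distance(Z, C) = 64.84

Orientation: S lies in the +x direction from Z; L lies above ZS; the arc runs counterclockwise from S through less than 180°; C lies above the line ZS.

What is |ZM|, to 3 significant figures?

44.7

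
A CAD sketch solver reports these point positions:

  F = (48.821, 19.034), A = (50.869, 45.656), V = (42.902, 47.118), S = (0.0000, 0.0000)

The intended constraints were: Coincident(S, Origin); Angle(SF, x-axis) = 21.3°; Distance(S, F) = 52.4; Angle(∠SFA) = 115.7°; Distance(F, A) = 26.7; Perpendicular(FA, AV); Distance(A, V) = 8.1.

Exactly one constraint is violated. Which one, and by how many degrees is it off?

Perpendicular(FA, AV) — off by 6.00°.

S = (0.00, 0.00) ✓; SF at 21.30° ✓; |SF| = 52.40 ✓; ∠SFA = 115.7° ✓; |FA| = 26.70 ✓; ∠(FA, AV) = 84.00° ✗; |AV| = 8.100 ✓.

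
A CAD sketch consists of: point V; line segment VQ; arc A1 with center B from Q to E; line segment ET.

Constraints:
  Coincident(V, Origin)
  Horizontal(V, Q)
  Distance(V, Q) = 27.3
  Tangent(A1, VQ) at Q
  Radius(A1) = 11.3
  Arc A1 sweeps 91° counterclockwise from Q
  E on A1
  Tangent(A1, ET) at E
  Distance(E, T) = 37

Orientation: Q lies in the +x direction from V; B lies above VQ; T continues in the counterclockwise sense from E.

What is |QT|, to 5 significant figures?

49.648

V is at the origin; VQ is horizontal with |VQ| = 27.3 and Q on the +x side, so Q = (27.300, 0.0000). The tangent condition forces BQ to be normal to VQ, so B = Q + (0, 11.3) = (27.300, 11.300). On A1, Q sits at bearing -90° from B; a 91° counterclockwise sweep puts E at bearing 1°, so E = B + 11.3·(cos 1°, sin 1°) = (38.598, 11.497). A1 meets ET tangentially, so BE is at right angles to ET, so ET runs along (−sin 1°, cos 1°); with |ET| = 37.0, T = (37.953, 48.492). Then |QT| = |T − Q| = 49.648.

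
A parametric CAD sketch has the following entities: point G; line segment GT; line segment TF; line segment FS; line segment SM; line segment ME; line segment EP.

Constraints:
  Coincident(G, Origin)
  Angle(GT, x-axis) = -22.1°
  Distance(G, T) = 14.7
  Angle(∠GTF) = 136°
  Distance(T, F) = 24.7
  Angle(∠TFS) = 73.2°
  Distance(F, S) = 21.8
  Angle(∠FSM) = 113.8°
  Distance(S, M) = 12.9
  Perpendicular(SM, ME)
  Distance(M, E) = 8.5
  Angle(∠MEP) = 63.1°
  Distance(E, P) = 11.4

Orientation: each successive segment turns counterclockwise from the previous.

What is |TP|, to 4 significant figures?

23.52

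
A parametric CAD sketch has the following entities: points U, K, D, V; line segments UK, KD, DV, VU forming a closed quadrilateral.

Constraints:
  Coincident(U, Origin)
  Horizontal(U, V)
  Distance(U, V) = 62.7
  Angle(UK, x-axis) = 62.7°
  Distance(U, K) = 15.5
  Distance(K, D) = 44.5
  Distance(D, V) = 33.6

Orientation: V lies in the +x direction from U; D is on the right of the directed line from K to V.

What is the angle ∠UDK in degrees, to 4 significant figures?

20.37°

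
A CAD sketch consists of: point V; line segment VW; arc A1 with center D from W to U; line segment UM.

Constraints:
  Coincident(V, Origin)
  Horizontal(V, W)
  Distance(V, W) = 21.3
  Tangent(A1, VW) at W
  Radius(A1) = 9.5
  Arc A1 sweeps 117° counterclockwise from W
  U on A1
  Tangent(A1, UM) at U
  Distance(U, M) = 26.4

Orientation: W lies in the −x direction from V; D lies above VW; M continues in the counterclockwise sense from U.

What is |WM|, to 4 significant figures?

37.50

V is at the origin; V and W share the same y with |VW| = 21.3 and W on the −x side, so W = (-21.30, 0.000). The tangent condition forces DW to be normal to VW, so D = W + (0, 9.5) = (-21.30, 9.500). On A1, W sits at bearing -90° from D; a 117° counterclockwise sweep puts U at bearing 27°, so U = D + 9.5·(cos 27°, sin 27°) = (-12.84, 13.81). The tangent condition forces DU to be normal to UM, so UM runs along (−sin 27°, cos 27°); with |UM| = 26.4, M = (-24.82, 37.34). Then |WM| = |M − W| = 37.50.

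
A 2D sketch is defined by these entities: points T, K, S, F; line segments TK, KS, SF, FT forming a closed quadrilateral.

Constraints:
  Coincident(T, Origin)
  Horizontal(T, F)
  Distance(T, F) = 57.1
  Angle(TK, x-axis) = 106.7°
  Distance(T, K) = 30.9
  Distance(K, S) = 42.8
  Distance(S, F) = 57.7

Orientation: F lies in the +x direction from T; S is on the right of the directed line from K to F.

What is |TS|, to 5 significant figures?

12.140

T is at the origin; TF is horizontal with |TF| = 57.1 and F in +x, so F = (57.1, 0). TK runs at 106.7° with |TK| = 30.9, so K = (-8.8794, 29.597). S is determined by |KS| = 42.8 and |SF| = 57.7 together: it lies at the intersection of circle(K, 42.8) and circle(F, 57.7). With |KF| = 72.314, the foot of the radical line on KF is 25.803 from K and the perpendicular offset is √(42.8² − 25.803²) = 34.147. Taking the right-of-KF solution: S = (0.68736, -12.120).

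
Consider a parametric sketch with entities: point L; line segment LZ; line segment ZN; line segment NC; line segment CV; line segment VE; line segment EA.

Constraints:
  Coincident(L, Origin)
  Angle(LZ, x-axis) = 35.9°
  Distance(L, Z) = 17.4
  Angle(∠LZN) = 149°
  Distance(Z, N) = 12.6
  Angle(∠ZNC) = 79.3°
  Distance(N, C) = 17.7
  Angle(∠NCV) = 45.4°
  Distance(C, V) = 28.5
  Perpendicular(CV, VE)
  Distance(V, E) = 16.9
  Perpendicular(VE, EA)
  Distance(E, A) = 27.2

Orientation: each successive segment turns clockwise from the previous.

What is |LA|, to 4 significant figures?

37.45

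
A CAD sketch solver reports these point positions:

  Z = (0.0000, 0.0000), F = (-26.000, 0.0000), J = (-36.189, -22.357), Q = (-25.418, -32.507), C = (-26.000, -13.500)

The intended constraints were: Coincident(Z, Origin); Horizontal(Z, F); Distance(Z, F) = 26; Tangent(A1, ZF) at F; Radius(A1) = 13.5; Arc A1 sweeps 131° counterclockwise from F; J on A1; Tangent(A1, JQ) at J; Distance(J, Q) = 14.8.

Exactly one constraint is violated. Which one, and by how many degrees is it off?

Tangent(A1, JQ) at J — off by 5.70°.

Z = (0.00, 0.00) ✓; Z.y = 0.00, F.y = 0.00 ✓; |ZF| = 26.00 ✓; ∠(CF, FZ) = 90.00° ✓; |CF| = 13.50 ✓; bearing(C→J) − bearing(C→F) = 131.0° ✓; |CJ| = 13.50 ✓; ∠(CJ, JQ) = 84.30° ✗; |JQ| = 14.80 ✓.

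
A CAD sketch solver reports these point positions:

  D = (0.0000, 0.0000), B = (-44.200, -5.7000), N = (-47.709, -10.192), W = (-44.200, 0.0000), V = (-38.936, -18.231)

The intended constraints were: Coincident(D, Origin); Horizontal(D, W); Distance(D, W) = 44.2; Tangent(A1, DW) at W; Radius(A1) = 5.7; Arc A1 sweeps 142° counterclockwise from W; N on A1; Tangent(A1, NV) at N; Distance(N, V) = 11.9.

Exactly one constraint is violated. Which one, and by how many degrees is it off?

Tangent(A1, NV) at N — off by 4.50°.

D = (0.00, 0.00) ✓; D.y = 0.00, W.y = 0.00 ✓; |DW| = 44.20 ✓; ∠(BW, WD) = 90.00° ✓; |BW| = 5.700 ✓; bearing(B→N) − bearing(B→W) = 142.0° ✓; |BN| = 5.700 ✓; ∠(BN, NV) = 94.50° ✗; |NV| = 11.90 ✓.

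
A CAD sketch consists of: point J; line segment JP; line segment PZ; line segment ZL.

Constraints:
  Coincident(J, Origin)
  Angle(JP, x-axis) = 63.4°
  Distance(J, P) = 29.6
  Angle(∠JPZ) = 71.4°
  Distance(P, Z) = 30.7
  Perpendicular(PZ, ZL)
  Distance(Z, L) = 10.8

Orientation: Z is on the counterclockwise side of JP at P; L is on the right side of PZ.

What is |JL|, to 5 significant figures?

44.290

J is at the origin; JP runs at 63.4° with length 29.6, so P = 29.6·(cos 63.4°, sin 63.4°) = (13.254, 26.467). ∠JPZ = 71.4°, so PZ runs at 63.4° + (180° − 71.4°) = 172.00° from the x-axis; with |PZ| = 30.7, Z = P + 30.7·(cos 172.00°, sin 172.00°) = (-17.148, 30.740). PZ is perpendicular to ZL; with |ZL| = 10.8 on the right of PZ, L = Z + 10.8·(0.13917, 0.99027) = (-15.644, 41.434). Then |JL| = |L − J| = 44.290.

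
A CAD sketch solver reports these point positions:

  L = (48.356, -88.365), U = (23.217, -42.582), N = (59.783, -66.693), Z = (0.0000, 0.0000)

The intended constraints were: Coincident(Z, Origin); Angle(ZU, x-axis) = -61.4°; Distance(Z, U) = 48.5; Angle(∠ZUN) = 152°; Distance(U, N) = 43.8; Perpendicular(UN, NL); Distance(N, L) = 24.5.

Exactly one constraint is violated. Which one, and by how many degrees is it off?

Perpendicular(UN, NL) — off by 5.60°.

Z = (0.00, 0.00) ✓; ZU at -61.40° ✓; |ZU| = 48.50 ✓; ∠ZUN = 152.0° ✓; |UN| = 43.80 ✓; ∠(UN, NL) = 84.40° ✗; |NL| = 24.50 ✓.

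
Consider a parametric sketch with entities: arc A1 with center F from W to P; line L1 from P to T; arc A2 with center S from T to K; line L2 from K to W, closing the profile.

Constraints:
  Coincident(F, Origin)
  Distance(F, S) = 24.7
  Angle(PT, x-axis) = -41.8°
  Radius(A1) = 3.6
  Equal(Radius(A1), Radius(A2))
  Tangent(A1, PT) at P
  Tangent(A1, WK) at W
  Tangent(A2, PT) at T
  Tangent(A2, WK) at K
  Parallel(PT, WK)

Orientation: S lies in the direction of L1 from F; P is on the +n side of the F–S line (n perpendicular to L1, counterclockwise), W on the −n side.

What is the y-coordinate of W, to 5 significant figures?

-2.6837

The slot axis is L1's direction at -41.8°, so u = (cos -41.8°, sin -41.8°) = (0.74548, -0.66653) and n = (−sin -41.8°, cos -41.8°) = (0.66653, 0.74548). F is at the origin and S lies 24.7 along u from F, so S = 24.7·u = (18.413, -16.463). Tangency of A1 to both parallel lines with radius 3.6 puts P and W at F ± 3.6·n: P = (2.3995, 2.6837), W = (-2.3995, -2.6837). So W.y = -2.6837.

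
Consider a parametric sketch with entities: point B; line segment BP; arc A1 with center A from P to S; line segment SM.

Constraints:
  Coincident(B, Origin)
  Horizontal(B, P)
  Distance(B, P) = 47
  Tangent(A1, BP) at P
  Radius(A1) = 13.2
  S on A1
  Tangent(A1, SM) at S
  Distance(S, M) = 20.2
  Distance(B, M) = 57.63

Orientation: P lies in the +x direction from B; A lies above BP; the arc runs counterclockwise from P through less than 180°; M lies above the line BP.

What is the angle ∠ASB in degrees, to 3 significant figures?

19.3°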